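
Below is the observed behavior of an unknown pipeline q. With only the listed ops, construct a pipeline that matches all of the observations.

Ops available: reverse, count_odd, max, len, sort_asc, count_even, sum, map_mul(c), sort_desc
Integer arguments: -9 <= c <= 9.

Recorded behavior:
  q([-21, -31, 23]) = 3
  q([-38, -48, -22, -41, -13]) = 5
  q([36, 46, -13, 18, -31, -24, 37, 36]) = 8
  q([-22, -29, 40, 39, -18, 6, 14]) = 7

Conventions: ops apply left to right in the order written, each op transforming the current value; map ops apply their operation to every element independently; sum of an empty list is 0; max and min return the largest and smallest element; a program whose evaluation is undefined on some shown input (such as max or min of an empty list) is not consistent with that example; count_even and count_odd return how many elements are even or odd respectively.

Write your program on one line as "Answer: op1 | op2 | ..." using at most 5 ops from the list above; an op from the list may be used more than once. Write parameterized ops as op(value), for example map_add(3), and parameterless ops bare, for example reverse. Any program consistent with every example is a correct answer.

reverse | map_mul(-6) | sort_asc | reverse | count_even

Check, running the answer program on each example:
  [-21, -31, 23] -> [23, -31, -21] -> [-138, 186, 126] -> [-138, 126, 186] -> [186, 126, -138] -> 3
  [-38, -48, -22, -41, -13] -> [-13, -41, -22, -48, -38] -> [78, 246, 132, 288, 228] -> [78, 132, 228, 246, 288] -> [288, 246, 228, 132, 78] -> 5
  [36, 46, -13, 18, -31, -24, 37, 36] -> [36, 37, -24, -31, 18, -13, 46, 36] -> [-216, -222, 144, 186, -108, 78, -276, -216] -> [-276, -222, -216, -216, -108, 78, 144, 186] -> [186, 144, 78, -108, -216, -216, -222, -276] -> 8
  [-22, -29, 40, 39, -18, 6, 14] -> [14, 6, -18, 39, 40, -29, -22] -> [-84, -36, 108, -234, -240, 174, 132] -> [-240, -234, -84, -36, 108, 132, 174] -> [174, 132, 108, -36, -84, -234, -240] -> 7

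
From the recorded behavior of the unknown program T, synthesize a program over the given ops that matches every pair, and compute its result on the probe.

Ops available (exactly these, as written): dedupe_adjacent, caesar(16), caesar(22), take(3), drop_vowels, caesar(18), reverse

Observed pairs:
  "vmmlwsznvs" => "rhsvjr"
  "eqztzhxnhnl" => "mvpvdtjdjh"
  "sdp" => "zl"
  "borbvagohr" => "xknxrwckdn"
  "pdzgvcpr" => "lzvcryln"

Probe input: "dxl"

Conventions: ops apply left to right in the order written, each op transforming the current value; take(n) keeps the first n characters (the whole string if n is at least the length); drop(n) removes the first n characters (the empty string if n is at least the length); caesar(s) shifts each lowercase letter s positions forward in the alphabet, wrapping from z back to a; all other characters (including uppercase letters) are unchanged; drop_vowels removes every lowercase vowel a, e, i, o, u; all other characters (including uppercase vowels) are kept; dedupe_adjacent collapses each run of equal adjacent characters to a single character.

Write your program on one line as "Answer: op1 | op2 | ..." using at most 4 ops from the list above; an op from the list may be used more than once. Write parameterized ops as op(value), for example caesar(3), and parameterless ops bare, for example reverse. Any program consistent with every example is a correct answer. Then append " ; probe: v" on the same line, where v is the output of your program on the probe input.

caesar(22) | dedupe_adjacent | drop_vowels ; probe: "zth"

Check, running the answer program on each example:
  "vmmlwsznvs" -> "riihsovjro" -> "rihsovjro" -> "rhsvjr"
  "eqztzhxnhnl" -> "amvpvdtjdjh" -> "amvpvdtjdjh" -> "mvpvdtjdjh"
  "sdp" -> "ozl" -> "ozl" -> "zl"
  "borbvagohr" -> "xknxrwckdn" -> "xknxrwckdn" -> "xknxrwckdn"
  "pdzgvcpr" -> "lzvcryln" -> "lzvcryln" -> "lzvcryln"
  probe: "dxl" -> "zth" -> "zth" -> "zth"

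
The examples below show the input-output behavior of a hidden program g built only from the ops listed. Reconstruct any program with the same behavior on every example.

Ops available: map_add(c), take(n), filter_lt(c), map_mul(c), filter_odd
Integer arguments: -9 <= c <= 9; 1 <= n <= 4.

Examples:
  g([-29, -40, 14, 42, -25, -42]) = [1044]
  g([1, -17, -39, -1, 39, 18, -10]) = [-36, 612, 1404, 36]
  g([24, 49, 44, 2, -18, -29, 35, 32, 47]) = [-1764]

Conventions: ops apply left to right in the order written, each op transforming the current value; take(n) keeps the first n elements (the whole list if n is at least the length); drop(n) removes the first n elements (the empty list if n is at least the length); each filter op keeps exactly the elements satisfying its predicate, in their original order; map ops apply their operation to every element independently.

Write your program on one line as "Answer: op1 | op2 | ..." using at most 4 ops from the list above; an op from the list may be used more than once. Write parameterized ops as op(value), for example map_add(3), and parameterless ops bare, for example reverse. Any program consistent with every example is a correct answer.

take(4) | filter_odd | map_mul(6) | map_mul(-6)

Check, running the answer program on each example:
  [-29, -40, 14, 42, -25, -42] -> [-29, -40, 14, 42] -> [-29] -> [-174] -> [1044]
  [1, -17, -39, -1, 39, 18, -10] -> [1, -17, -39, -1] -> [1, -17, -39, -1] -> [6, -102, -234, -6] -> [-36, 612, 1404, 36]
  [24, 49, 44, 2, -18, -29, 35, 32, 47] -> [24, 49, 44, 2] -> [49] -> [294] -> [-1764]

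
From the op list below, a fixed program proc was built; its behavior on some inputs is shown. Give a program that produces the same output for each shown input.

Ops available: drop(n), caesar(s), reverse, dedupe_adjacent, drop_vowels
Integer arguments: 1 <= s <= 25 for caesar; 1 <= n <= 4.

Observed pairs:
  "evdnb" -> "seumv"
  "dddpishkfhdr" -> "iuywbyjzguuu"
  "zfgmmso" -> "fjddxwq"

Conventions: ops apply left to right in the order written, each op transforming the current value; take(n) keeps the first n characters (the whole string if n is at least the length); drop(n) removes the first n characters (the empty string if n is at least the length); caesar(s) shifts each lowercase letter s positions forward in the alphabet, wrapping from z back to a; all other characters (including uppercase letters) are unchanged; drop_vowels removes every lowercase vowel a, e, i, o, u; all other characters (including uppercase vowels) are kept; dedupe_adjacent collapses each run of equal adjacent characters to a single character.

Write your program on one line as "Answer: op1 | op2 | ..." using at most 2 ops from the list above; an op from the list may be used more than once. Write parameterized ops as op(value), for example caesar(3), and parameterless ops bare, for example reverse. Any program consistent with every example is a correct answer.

reverse | caesar(17)

Check, running the answer program on each example:
  "evdnb" -> "bndve" -> "seumv"
  "dddpishkfhdr" -> "rdhfkhsipddd" -> "iuywbyjzguuu"
  "zfgmmso" -> "osmmgfz" -> "fjddxwq"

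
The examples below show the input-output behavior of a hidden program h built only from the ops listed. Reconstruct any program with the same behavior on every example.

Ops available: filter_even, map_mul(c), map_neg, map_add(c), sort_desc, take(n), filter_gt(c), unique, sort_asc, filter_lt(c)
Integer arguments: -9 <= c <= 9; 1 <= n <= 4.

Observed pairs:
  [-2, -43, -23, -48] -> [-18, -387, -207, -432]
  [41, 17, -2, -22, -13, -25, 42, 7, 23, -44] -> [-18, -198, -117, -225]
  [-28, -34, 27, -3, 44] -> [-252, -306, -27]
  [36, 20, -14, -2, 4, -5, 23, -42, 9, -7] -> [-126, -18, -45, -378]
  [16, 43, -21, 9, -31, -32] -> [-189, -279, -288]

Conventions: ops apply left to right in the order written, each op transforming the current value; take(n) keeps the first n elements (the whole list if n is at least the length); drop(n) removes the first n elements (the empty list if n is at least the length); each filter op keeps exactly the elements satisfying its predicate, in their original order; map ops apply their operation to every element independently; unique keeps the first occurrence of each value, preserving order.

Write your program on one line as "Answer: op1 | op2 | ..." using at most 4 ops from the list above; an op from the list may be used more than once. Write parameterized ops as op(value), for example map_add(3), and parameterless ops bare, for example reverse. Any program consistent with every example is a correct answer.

map_mul(9) | filter_lt(-7) | take(4)

Check, running the answer program on each example:
  [-2, -43, -23, -48] -> [-18, -387, -207, -432] -> [-18, -387, -207, -432] -> [-18, -387, -207, -432]
  [41, 17, -2, -22, -13, -25, 42, 7, 23, -44] -> [369, 153, -18, -198, -117, -225, 378, 63, 207, -396] -> [-18, -198, -117, -225, -396] -> [-18, -198, -117, -225]
  [-28, -34, 27, -3, 44] -> [-252, -306, 243, -27, 396] -> [-252, -306, -27] -> [-252, -306, -27]
  [36, 20, -14, -2, 4, -5, 23, -42, 9, -7] -> [324, 180, -126, -18, 36, -45, 207, -378, 81, -63] -> [-126, -18, -45, -378, -63] -> [-126, -18, -45, -378]
  [16, 43, -21, 9, -31, -32] -> [144, 387, -189, 81, -279, -288] -> [-189, -279, -288] -> [-189, -279, -288]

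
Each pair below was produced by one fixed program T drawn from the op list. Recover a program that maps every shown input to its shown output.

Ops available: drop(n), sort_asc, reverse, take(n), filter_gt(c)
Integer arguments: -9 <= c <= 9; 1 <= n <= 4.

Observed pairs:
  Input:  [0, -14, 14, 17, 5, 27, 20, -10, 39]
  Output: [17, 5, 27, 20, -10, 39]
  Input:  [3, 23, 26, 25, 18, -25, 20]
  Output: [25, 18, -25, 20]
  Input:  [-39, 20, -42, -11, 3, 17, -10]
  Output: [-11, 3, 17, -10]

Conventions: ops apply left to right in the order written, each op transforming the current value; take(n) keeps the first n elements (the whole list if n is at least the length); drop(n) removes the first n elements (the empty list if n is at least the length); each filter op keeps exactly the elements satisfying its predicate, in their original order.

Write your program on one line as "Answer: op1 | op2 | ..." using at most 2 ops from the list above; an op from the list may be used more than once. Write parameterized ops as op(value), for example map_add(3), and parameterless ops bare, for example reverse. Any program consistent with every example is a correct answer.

drop(1) | drop(2)

Check, running the answer program on each example:
  [0, -14, 14, 17, 5, 27, 20, -10, 39] -> [-14, 14, 17, 5, 27, 20, -10, 39] -> [17, 5, 27, 20, -10, 39]
  [3, 23, 26, 25, 18, -25, 20] -> [23, 26, 25, 18, -25, 20] -> [25, 18, -25, 20]
  [-39, 20, -42, -11, 3, 17, -10] -> [20, -42, -11, 3, 17, -10] -> [-11, 3, 17, -10]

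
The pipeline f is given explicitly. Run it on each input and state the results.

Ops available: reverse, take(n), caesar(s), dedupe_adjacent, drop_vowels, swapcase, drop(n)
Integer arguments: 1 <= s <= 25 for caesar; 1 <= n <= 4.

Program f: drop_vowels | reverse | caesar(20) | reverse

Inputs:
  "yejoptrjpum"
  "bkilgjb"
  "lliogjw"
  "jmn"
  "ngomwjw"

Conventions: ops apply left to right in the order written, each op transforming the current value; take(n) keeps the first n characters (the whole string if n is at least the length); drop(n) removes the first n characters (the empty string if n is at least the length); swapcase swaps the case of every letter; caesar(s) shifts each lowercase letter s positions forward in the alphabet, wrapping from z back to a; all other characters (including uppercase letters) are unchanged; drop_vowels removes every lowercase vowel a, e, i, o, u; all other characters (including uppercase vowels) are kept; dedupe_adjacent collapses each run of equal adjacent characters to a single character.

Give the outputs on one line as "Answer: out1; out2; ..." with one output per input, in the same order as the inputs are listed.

"sdjnldjg"; "vefadv"; "ffadq"; "dgh"; "hagqdq"

Execution, op by op:
  "yejoptrjpum" -> "yjptrjpm" -> "mpjrtpjy" -> "gjdlnjds" -> "sdjnldjg"
  "bkilgjb" -> "bklgjb" -> "bjglkb" -> "vdafev" -> "vefadv"
  "lliogjw" -> "llgjw" -> "wjgll" -> "qdaff" -> "ffadq"
  "jmn" -> "jmn" -> "nmj" -> "hgd" -> "dgh"
  "ngomwjw" -> "ngmwjw" -> "wjwmgn" -> "qdqgah" -> "hagqdq"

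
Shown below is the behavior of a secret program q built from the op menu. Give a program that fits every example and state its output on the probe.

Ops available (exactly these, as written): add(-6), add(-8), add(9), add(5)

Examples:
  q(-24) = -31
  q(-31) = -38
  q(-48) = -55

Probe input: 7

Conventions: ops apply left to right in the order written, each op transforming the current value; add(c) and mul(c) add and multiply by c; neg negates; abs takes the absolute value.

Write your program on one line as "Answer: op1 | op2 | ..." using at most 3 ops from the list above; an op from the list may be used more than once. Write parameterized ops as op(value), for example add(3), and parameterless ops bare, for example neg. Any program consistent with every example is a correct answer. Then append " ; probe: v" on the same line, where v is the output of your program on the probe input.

add(-6) | add(-6) | add(5) ; probe: 0

Check, running the answer program on each example:
  -24 -> -30 -> -36 -> -31
  -31 -> -37 -> -43 -> -38
  -48 -> -54 -> -60 -> -55
  probe: 7 -> 1 -> -5 -> 0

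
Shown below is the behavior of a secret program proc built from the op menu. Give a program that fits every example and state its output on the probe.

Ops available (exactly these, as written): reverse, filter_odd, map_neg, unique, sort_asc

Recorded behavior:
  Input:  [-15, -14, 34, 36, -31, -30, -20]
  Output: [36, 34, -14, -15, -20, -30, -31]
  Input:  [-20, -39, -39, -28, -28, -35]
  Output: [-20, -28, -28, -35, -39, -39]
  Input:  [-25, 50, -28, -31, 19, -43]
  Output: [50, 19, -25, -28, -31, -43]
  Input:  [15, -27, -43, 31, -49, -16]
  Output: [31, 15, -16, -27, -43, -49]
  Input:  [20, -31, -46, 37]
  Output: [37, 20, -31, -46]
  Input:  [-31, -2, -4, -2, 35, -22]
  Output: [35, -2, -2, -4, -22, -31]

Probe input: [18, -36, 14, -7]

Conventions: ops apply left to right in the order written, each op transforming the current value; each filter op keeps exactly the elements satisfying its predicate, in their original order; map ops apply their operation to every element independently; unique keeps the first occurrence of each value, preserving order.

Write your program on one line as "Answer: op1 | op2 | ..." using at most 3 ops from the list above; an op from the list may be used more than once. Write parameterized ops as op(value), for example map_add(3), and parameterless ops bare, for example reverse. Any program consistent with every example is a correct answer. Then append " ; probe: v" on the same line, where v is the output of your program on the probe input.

sort_asc | reverse ; probe: [18, 14, -7, -36]

Check, running the answer program on each example:
  [-15, -14, 34, 36, -31, -30, -20] -> [-31, -30, -20, -15, -14, 34, 36] -> [36, 34, -14, -15, -20, -30, -31]
  [-20, -39, -39, -28, -28, -35] -> [-39, -39, -35, -28, -28, -20] -> [-20, -28, -28, -35, -39, -39]
  [-25, 50, -28, -31, 19, -43] -> [-43, -31, -28, -25, 19, 50] -> [50, 19, -25, -28, -31, -43]
  [15, -27, -43, 31, -49, -16] -> [-49, -43, -27, -16, 15, 31] -> [31, 15, -16, -27, -43, -49]
  [20, -31, -46, 37] -> [-46, -31, 20, 37] -> [37, 20, -31, -46]
  [-31, -2, -4, -2, 35, -22] -> [-31, -22, -4, -2, -2, 35] -> [35, -2, -2, -4, -22, -31]
  probe: [18, -36, 14, -7] -> [-36, -7, 14, 18] -> [18, 14, -7, -36]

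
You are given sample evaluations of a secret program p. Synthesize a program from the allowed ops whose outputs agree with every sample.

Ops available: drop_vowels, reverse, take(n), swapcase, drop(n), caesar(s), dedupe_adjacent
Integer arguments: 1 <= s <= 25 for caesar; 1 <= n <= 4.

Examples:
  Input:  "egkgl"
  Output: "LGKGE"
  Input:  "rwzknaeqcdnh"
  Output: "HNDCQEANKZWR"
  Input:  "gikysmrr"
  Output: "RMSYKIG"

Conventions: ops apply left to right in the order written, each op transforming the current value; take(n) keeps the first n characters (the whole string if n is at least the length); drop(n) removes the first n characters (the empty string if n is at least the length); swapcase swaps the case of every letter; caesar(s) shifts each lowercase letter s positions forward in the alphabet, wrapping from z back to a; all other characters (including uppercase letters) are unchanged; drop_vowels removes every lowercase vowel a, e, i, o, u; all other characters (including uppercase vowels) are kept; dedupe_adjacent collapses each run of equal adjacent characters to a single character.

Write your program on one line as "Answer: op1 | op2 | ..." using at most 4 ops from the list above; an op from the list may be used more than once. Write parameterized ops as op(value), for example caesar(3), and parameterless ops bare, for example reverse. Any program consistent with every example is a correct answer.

reverse | dedupe_adjacent | swapcase

Check, running the answer program on each example:
  "egkgl" -> "lgkge" -> "lgkge" -> "LGKGE"
  "rwzknaeqcdnh" -> "hndcqeankzwr" -> "hndcqeankzwr" -> "HNDCQEANKZWR"
  "gikysmrr" -> "rrmsykig" -> "rmsykig" -> "RMSYKIG"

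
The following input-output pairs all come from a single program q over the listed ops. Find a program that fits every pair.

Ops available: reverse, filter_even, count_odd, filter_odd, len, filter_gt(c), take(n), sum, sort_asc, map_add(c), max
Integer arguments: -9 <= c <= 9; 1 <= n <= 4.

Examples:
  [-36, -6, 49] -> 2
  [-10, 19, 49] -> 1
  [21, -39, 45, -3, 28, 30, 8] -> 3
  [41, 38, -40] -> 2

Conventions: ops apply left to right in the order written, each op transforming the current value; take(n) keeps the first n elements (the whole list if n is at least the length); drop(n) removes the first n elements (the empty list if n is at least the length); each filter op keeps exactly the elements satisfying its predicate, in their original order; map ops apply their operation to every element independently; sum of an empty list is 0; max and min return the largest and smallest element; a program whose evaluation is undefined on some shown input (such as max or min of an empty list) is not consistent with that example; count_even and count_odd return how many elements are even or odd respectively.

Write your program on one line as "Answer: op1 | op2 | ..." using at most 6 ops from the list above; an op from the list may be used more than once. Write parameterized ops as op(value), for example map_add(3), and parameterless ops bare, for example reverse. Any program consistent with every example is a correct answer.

reverse | sort_asc | filter_even | reverse | len

Check, running the answer program on each example:
  [-36, -6, 49] -> [49, -6, -36] -> [-36, -6, 49] -> [-36, -6] -> [-6, -36] -> 2
  [-10, 19, 49] -> [49, 19, -10] -> [-10, 19, 49] -> [-10] -> [-10] -> 1
  [21, -39, 45, -3, 28, 30, 8] -> [8, 30, 28, -3, 45, -39, 21] -> [-39, -3, 8, 21, 28, 30, 45] -> [8, 28, 30] -> [30, 28, 8] -> 3
  [41, 38, -40] -> [-40, 38, 41] -> [-40, 38, 41] -> [-40, 38] -> [38, -40] -> 2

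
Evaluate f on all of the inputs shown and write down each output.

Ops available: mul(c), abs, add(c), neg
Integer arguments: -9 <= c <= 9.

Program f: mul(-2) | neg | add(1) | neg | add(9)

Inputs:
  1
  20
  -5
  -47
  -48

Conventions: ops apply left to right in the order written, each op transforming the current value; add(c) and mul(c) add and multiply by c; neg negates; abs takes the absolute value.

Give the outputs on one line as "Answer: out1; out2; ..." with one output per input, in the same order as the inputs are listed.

6; -32; 18; 102; 104

Execution, op by op:
  1 -> -2 -> 2 -> 3 -> -3 -> 6
  20 -> -40 -> 40 -> 41 -> -41 -> -32
  -5 -> 10 -> -10 -> -9 -> 9 -> 18
  -47 -> 94 -> -94 -> -93 -> 93 -> 102
  -48 -> 96 -> -96 -> -95 -> 95 -> 104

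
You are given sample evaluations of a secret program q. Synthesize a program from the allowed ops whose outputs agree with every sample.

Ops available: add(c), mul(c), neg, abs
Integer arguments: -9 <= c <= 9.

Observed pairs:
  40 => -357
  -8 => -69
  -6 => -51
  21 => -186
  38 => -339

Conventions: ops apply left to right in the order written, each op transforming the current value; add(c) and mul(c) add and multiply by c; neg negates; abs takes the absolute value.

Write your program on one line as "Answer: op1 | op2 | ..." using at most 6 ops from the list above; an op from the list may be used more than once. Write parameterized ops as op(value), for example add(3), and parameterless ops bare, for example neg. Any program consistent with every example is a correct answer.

mul(-9) | neg | abs | neg | add(3)

Check, running the answer program on each example:
  40 -> -360 -> 360 -> 360 -> -360 -> -357
  -8 -> 72 -> -72 -> 72 -> -72 -> -69
  -6 -> 54 -> -54 -> 54 -> -54 -> -51
  21 -> -189 -> 189 -> 189 -> -189 -> -186
  38 -> -342 -> 342 -> 342 -> -342 -> -339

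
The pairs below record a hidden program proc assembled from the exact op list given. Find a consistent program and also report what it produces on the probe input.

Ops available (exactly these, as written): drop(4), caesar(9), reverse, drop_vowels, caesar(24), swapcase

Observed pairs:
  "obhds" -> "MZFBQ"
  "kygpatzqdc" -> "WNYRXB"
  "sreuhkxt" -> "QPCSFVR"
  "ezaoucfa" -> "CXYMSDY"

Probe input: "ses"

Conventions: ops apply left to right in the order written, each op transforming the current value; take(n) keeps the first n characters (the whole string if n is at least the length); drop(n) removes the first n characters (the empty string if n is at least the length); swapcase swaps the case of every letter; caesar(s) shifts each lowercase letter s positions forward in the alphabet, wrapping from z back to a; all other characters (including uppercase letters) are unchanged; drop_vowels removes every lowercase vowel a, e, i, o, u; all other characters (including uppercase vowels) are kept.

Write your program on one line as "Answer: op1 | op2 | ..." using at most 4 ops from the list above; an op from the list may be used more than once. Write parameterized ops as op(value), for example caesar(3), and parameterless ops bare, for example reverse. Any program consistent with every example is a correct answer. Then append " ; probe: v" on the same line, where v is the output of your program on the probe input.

caesar(24) | drop_vowels | swapcase ; probe: "QCQ"

Check, running the answer program on each example:
  "obhds" -> "mzfbq" -> "mzfbq" -> "MZFBQ"
  "kygpatzqdc" -> "iwenyrxoba" -> "wnyrxb" -> "WNYRXB"
  "sreuhkxt" -> "qpcsfivr" -> "qpcsfvr" -> "QPCSFVR"
  "ezaoucfa" -> "cxymsady" -> "cxymsdy" -> "CXYMSDY"
  probe: "ses" -> "qcq" -> "qcq" -> "QCQ"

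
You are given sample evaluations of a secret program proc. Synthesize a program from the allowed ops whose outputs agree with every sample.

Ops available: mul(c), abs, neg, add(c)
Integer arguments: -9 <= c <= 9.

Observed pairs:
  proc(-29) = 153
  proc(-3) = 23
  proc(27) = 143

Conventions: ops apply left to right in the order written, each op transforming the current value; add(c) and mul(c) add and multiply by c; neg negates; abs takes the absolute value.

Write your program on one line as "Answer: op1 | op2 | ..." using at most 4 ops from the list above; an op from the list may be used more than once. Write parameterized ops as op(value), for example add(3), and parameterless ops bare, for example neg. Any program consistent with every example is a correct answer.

abs | neg | mul(-5) | add(8)

Check, running the answer program on each example:
  -29 -> 29 -> -29 -> 145 -> 153
  -3 -> 3 -> -3 -> 15 -> 23
  27 -> 27 -> -27 -> 135 -> 143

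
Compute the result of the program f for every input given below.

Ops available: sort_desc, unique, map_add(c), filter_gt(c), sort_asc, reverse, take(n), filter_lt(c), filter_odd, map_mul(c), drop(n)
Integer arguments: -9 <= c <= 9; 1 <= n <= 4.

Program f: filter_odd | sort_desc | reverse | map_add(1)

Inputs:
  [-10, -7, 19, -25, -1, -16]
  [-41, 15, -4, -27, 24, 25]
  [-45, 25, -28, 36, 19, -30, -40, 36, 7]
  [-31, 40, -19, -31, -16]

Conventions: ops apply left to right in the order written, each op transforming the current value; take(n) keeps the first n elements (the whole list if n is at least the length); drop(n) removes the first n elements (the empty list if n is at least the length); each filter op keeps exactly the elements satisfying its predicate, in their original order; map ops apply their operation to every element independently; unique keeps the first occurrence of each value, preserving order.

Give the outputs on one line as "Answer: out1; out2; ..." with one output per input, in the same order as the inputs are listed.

Execution, op by op:
  [-10, -7, 19, -25, -1, -16] -> [-7, 19, -25, -1] -> [19, -1, -7, -25] -> [-25, -7, -1, 19] -> [-24, -6, 0, 20]
  [-41, 15, -4, -27, 24, 25] -> [-41, 15, -27, 25] -> [25, 15, -27, -41] -> [-41, -27, 15, 25] -> [-40, -26, 16, 26]
  [-45, 25, -28, 36, 19, -30, -40, 36, 7] -> [-45, 25, 19, 7] -> [25, 19, 7, -45] -> [-45, 7, 19, 25] -> [-44, 8, 20, 26]
  [-31, 40, -19, -31, -16] -> [-31, -19, -31] -> [-19, -31, -31] -> [-31, -31, -19] -> [-30, -30, -18]

[-24, -6, 0, 20]; [-40, -26, 16, 26]; [-44, 8, 20, 26]; [-30, -30, -18]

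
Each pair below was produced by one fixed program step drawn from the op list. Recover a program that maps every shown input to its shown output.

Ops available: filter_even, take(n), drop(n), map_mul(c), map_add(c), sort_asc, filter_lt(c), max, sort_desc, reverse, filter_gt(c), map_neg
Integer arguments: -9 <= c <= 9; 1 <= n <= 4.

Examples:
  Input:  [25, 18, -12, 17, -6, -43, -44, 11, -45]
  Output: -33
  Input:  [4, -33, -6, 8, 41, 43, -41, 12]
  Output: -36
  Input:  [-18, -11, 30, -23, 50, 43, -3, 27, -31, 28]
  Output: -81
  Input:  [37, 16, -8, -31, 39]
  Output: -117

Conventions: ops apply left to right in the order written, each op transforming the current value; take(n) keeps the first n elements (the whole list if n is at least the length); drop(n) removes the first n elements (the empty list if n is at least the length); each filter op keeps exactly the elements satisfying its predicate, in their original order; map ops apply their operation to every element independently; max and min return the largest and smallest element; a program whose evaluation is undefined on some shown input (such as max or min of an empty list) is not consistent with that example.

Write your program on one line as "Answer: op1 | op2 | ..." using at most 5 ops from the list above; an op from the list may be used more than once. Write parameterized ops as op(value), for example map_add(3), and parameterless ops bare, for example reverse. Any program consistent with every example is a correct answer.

map_neg | map_mul(3) | drop(4) | filter_lt(3) | max

Check, running the answer program on each example:
  [25, 18, -12, 17, -6, -43, -44, 11, -45] -> [-25, -18, 12, -17, 6, 43, 44, -11, 45] -> [-75, -54, 36, -51, 18, 129, 132, -33, 135] -> [18, 129, 132, -33, 135] -> [-33] -> -33
  [4, -33, -6, 8, 41, 43, -41, 12] -> [-4, 33, 6, -8, -41, -43, 41, -12] -> [-12, 99, 18, -24, -123, -129, 123, -36] -> [-123, -129, 123, -36] -> [-123, -129, -36] -> -36
  [-18, -11, 30, -23, 50, 43, -3, 27, -31, 28] -> [18, 11, -30, 23, -50, -43, 3, -27, 31, -28] -> [54, 33, -90, 69, -150, -129, 9, -81, 93, -84] -> [-150, -129, 9, -81, 93, -84] -> [-150, -129, -81, -84] -> -81
  [37, 16, -8, -31, 39] -> [-37, -16, 8, 31, -39] -> [-111, -48, 24, 93, -117] -> [-117] -> [-117] -> -117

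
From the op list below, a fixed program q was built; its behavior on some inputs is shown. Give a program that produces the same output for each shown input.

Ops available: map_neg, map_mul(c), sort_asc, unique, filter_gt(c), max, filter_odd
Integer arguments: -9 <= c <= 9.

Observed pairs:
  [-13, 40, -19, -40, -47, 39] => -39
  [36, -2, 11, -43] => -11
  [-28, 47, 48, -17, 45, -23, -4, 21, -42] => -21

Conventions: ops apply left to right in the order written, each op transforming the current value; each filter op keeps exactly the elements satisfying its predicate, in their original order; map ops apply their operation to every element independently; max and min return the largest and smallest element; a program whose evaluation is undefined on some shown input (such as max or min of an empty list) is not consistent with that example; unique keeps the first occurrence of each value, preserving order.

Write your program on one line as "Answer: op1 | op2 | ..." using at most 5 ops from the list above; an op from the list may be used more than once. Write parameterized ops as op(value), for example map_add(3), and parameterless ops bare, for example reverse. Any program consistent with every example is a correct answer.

filter_odd | filter_gt(-4) | map_neg | max

Check, running the answer program on each example:
  [-13, 40, -19, -40, -47, 39] -> [-13, -19, -47, 39] -> [39] -> [-39] -> -39
  [36, -2, 11, -43] -> [11, -43] -> [11] -> [-11] -> -11
  [-28, 47, 48, -17, 45, -23, -4, 21, -42] -> [47, -17, 45, -23, 21] -> [47, 45, 21] -> [-47, -45, -21] -> -21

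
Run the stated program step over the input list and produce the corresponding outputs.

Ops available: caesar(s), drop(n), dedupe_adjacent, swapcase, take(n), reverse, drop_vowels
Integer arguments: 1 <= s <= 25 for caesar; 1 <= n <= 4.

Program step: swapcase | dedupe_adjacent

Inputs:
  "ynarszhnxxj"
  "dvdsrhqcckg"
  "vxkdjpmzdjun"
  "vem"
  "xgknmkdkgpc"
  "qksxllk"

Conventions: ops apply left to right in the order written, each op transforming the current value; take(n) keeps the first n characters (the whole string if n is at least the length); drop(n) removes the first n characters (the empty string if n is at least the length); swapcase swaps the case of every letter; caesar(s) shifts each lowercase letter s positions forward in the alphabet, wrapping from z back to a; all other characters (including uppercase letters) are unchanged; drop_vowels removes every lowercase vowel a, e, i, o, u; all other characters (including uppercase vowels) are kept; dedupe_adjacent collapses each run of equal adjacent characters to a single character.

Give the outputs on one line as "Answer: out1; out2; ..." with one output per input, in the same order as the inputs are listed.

Execution, op by op:
  "ynarszhnxxj" -> "YNARSZHNXXJ" -> "YNARSZHNXJ"
  "dvdsrhqcckg" -> "DVDSRHQCCKG" -> "DVDSRHQCKG"
  "vxkdjpmzdjun" -> "VXKDJPMZDJUN" -> "VXKDJPMZDJUN"
  "vem" -> "VEM" -> "VEM"
  "xgknmkdkgpc" -> "XGKNMKDKGPC" -> "XGKNMKDKGPC"
  "qksxllk" -> "QKSXLLK" -> "QKSXLK"

"YNARSZHNXJ"; "DVDSRHQCKG"; "VXKDJPMZDJUN"; "VEM"; "XGKNMKDKGPC"; "QKSXLK"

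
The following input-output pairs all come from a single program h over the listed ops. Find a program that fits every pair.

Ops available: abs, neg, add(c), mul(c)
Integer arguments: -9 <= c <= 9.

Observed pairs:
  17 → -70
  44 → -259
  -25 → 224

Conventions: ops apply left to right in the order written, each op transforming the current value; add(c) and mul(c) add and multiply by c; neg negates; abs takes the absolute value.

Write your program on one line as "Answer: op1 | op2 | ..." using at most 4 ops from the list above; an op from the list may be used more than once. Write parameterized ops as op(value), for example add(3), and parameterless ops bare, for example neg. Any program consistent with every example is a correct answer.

add(-7) | mul(7) | neg

Check, running the answer program on each example:
  17 -> 10 -> 70 -> -70
  44 -> 37 -> 259 -> -259
  -25 -> -32 -> -224 -> 224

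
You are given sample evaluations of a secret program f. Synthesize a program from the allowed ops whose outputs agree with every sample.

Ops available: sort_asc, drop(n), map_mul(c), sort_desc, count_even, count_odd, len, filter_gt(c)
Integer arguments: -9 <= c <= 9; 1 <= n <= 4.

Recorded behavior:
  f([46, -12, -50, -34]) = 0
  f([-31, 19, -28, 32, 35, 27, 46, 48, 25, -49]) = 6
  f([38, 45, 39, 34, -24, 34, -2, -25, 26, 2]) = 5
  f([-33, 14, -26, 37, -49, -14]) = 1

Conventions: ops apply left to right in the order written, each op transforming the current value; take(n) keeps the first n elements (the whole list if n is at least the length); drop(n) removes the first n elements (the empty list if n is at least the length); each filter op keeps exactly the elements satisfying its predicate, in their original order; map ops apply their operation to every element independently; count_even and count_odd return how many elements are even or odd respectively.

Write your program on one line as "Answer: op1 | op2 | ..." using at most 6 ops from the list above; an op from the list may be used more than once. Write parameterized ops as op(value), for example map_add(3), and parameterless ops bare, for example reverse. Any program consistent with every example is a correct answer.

drop(3) | filter_gt(-4) | map_mul(-7) | sort_desc | len

Check, running the answer program on each example:
  [46, -12, -50, -34] -> [-34] -> [] -> [] -> [] -> 0
  [-31, 19, -28, 32, 35, 27, 46, 48, 25, -49] -> [32, 35, 27, 46, 48, 25, -49] -> [32, 35, 27, 46, 48, 25] -> [-224, -245, -189, -322, -336, -175] -> [-175, -189, -224, -245, -322, -336] -> 6
  [38, 45, 39, 34, -24, 34, -2, -25, 26, 2] -> [34, -24, 34, -2, -25, 26, 2] -> [34, 34, -2, 26, 2] -> [-238, -238, 14, -182, -14] -> [14, -14, -182, -238, -238] -> 5
  [-33, 14, -26, 37, -49, -14] -> [37, -49, -14] -> [37] -> [-259] -> [-259] -> 1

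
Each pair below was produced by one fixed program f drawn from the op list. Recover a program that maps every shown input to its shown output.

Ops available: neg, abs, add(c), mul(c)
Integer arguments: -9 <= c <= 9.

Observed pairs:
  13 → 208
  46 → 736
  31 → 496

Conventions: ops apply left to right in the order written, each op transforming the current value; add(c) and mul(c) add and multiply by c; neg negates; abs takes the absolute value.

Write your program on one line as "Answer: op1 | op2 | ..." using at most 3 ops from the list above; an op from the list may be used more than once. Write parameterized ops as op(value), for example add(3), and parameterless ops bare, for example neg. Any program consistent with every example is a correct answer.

mul(4) | mul(4)

Check, running the answer program on each example:
  13 -> 52 -> 208
  46 -> 184 -> 736
  31 -> 124 -> 496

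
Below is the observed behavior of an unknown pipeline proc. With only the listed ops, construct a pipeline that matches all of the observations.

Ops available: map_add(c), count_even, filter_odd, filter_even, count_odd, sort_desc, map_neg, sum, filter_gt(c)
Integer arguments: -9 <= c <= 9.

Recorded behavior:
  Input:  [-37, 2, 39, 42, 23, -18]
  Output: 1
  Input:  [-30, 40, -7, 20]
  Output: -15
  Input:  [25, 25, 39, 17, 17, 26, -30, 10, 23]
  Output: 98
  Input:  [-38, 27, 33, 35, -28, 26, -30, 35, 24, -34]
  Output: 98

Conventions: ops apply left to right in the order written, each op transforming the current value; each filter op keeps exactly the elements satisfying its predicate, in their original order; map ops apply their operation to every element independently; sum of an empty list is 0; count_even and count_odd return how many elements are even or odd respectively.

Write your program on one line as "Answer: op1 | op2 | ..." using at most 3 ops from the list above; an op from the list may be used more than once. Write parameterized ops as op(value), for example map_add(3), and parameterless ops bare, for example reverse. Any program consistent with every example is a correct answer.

filter_odd | map_add(-8) | sum

Check, running the answer program on each example:
  [-37, 2, 39, 42, 23, -18] -> [-37, 39, 23] -> [-45, 31, 15] -> 1
  [-30, 40, -7, 20] -> [-7] -> [-15] -> -15
  [25, 25, 39, 17, 17, 26, -30, 10, 23] -> [25, 25, 39, 17, 17, 23] -> [17, 17, 31, 9, 9, 15] -> 98
  [-38, 27, 33, 35, -28, 26, -30, 35, 24, -34] -> [27, 33, 35, 35] -> [19, 25, 27, 27] -> 98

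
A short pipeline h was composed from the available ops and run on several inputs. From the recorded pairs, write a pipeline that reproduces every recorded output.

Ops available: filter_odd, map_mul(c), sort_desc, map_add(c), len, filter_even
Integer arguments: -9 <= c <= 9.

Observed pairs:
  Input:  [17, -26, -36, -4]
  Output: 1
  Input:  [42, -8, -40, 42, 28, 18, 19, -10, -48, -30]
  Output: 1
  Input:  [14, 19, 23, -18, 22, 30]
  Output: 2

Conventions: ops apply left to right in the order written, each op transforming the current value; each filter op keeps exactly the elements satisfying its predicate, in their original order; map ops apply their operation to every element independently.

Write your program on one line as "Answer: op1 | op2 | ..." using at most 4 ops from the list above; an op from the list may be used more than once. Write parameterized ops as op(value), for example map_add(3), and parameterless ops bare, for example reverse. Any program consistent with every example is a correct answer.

map_add(2) | filter_odd | len

Check, running the answer program on each example:
  [17, -26, -36, -4] -> [19, -24, -34, -2] -> [19] -> 1
  [42, -8, -40, 42, 28, 18, 19, -10, -48, -30] -> [44, -6, -38, 44, 30, 20, 21, -8, -46, -28] -> [21] -> 1
  [14, 19, 23, -18, 22, 30] -> [16, 21, 25, -16, 24, 32] -> [21, 25] -> 2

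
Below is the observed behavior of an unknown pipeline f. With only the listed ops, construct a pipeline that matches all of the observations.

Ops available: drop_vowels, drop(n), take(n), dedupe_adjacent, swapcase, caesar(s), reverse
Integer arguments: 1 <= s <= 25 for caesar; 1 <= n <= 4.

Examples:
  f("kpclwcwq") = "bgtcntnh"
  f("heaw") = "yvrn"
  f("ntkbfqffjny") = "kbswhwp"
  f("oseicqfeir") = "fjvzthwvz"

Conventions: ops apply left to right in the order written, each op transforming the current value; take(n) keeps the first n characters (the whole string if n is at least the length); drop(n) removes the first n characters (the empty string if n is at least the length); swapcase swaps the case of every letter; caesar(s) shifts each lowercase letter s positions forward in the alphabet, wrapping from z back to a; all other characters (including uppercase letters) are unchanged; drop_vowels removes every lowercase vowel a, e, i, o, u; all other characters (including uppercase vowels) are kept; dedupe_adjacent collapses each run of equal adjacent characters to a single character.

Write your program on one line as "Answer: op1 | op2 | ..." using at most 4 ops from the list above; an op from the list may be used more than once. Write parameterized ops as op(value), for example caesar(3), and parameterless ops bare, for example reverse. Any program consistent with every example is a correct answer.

caesar(17) | dedupe_adjacent | drop_vowels

Check, running the answer program on each example:
  "kpclwcwq" -> "bgtcntnh" -> "bgtcntnh" -> "bgtcntnh"
  "heaw" -> "yvrn" -> "yvrn" -> "yvrn"
  "ntkbfqffjny" -> "ekbswhwwaep" -> "ekbswhwaep" -> "kbswhwp"
  "oseicqfeir" -> "fjvzthwvzi" -> "fjvzthwvzi" -> "fjvzthwvz"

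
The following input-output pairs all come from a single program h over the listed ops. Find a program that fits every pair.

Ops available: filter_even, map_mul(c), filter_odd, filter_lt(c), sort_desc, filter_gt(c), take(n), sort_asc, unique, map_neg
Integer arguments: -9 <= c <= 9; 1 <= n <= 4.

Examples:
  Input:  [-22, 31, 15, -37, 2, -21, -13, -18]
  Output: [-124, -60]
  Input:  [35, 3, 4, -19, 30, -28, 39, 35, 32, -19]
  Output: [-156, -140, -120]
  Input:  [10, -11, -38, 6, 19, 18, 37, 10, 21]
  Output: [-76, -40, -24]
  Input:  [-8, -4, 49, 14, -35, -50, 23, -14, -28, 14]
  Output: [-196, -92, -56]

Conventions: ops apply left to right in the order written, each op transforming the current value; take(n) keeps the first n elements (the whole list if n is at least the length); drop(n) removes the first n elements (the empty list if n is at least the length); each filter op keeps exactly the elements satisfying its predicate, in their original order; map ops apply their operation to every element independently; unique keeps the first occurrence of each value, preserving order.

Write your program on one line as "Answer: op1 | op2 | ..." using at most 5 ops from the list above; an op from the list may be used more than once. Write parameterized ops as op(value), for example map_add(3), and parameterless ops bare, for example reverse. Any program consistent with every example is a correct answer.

filter_gt(4) | take(3) | map_mul(4) | map_neg | sort_asc

Check, running the answer program on each example:
  [-22, 31, 15, -37, 2, -21, -13, -18] -> [31, 15] -> [31, 15] -> [124, 60] -> [-124, -60] -> [-124, -60]
  [35, 3, 4, -19, 30, -28, 39, 35, 32, -19] -> [35, 30, 39, 35, 32] -> [35, 30, 39] -> [140, 120, 156] -> [-140, -120, -156] -> [-156, -140, -120]
  [10, -11, -38, 6, 19, 18, 37, 10, 21] -> [10, 6, 19, 18, 37, 10, 21] -> [10, 6, 19] -> [40, 24, 76] -> [-40, -24, -76] -> [-76, -40, -24]
  [-8, -4, 49, 14, -35, -50, 23, -14, -28, 14] -> [49, 14, 23, 14] -> [49, 14, 23] -> [196, 56, 92] -> [-196, -56, -92] -> [-196, -92, -56]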